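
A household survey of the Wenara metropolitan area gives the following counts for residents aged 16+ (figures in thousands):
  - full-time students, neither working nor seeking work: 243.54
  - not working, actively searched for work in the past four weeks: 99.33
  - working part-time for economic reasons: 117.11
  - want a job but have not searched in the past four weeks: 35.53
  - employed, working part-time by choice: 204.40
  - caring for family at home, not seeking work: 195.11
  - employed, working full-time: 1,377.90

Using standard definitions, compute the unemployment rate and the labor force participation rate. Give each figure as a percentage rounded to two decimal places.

Employed = 117.11 + 204.40 + 1,377.90 = 1,699.41 thousand (anyone who worked, including part-time for economic reasons, counts as employed).
Unemployed = 99.33 thousand.
Labor force = 1,699.41 + 99.33 = 1,798.74 thousand.
Not in labor force = 243.54 + 35.53 + 195.11 = 474.18 thousand (those not working and not actively searching are outside the labor force — including those who want a job but have given up searching).
Civilian working-age population = 1,798.74 + 474.18 = 2,272.92 thousand.
Unemployment rate = 99.33 / 1,798.74 = 5.52%.
Labor force participation rate = 1,798.74 / 2,272.92 = 79.14%.

Unemployment rate ≈ 5.52%; labor force participation rate ≈ 79.14%.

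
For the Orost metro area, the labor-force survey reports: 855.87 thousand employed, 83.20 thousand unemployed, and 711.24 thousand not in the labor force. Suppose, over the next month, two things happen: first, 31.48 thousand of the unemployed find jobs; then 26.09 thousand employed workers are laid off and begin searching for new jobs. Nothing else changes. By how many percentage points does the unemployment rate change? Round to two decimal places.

The unemployment rate changes by −0.57 percentage points.

Initially, labor force = 855.87 + 83.20 = 939.07 thousand, so u = 83.20/939.07 = 8.86%.
After the first change, unemployed falls and employed rises by 31.48; labor force unchanged → E = 887.35, U = 51.72, labor force = 939.07 thousand.
After the second change, employed falls and unemployed rises by 26.09; labor force unchanged → E = 861.26, U = 77.81, labor force = 939.07 thousand.
New unemployment rate = 77.81 / 939.07 = 8.29%.
Change = 8.29% − 8.86% = −0.57 percentage points.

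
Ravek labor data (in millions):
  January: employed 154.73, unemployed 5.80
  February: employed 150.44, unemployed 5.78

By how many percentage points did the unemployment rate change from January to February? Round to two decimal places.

January: labor force = 154.73 + 5.80 = 160.53; u = 5.80/160.53 = 3.61%.
February: labor force = 150.44 + 5.78 = 156.22; u = 5.78/156.22 = 3.70%.
Change = 3.70% − 3.61% = +0.09 pp.

The unemployment rate changed by +0.09 percentage points.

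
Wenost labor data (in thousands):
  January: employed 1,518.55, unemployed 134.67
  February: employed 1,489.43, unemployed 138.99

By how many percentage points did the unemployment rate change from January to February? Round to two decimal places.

The unemployment rate changed by +0.39 percentage points.

January: labor force = 1,518.55 + 134.67 = 1,653.22; u = 134.67/1,653.22 = 8.15%.
February: labor force = 1,489.43 + 138.99 = 1,628.42; u = 138.99/1,628.42 = 8.54%.
Change = 8.54% − 8.15% = +0.39 pp.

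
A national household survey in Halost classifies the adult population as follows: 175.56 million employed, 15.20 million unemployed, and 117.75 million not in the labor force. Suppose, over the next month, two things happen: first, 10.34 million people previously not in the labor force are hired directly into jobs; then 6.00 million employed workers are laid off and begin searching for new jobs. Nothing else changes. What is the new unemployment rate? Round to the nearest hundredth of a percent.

Initially, labor force = 175.56 + 15.20 = 190.76 million, so u = 15.20/190.76 = 7.97%.
After the first change, employed and labor force both rise by 10.34; unemployed unchanged → E = 185.90, U = 15.20, labor force = 201.10 million.
After the second change, employed falls and unemployed rises by 6.00; labor force unchanged → E = 179.90, U = 21.20, labor force = 201.10 million.
New unemployment rate = 21.20 / 201.10 = 10.54%.

New unemployment rate ≈ 10.54%.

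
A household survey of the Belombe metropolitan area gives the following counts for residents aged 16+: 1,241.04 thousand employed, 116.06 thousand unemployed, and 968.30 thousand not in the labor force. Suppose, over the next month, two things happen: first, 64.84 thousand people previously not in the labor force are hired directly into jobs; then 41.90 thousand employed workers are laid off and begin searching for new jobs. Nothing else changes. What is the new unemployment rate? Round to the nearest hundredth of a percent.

New unemployment rate ≈ 11.11%.

Initially, labor force = 1,241.04 + 116.06 = 1,357.10 thousand, so u = 116.06/1,357.10 = 8.55%.
After the first change, employed and labor force both rise by 64.84; unemployed unchanged → E = 1,305.88, U = 116.06, labor force = 1,421.94 thousand.
After the second change, employed falls and unemployed rises by 41.90; labor force unchanged → E = 1,263.98, U = 157.96, labor force = 1,421.94 thousand.
New unemployment rate = 157.96 / 1,421.94 = 11.11%.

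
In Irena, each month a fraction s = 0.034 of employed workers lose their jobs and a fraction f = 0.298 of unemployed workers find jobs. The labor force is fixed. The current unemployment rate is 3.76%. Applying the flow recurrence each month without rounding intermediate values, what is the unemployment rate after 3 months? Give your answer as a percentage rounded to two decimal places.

With a fixed labor force, u_{t+1} = u_t + s·(1−u_t) − f·u_t = u_t·(1−s−f) + s.
Here 1−s−f = 0.668 and s = 0.034.
u_1 = 0.037600 × 0.668 + 0.034 = 0.059117.
u_2 = 0.059117 × 0.668 + 0.034 = 0.073490.
u_3 = 0.073490 × 0.668 + 0.034 = 0.083091.

Unemployment rate after three months ≈ 8.31%.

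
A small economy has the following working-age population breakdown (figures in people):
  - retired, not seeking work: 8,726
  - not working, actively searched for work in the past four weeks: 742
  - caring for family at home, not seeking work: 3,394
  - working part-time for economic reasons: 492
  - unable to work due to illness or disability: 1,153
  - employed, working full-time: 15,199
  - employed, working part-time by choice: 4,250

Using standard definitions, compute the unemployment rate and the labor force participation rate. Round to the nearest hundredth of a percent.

Employed = 492 + 15,199 + 4,250 = 19,941 (anyone who worked, including part-time for economic reasons, counts as employed).
Unemployed = 742.
Labor force = 19,941 + 742 = 20,683.
Not in labor force = 8,726 + 3,394 + 1,153 = 13,273 (those not working and not actively searching are outside the labor force).
Civilian working-age population = 20,683 + 13,273 = 33,956.
Unemployment rate = 742 / 20,683 = 3.59%.
Labor force participation rate = 20,683 / 33,956 = 60.91%.

Unemployment rate ≈ 3.59%; labor force participation rate ≈ 60.91%.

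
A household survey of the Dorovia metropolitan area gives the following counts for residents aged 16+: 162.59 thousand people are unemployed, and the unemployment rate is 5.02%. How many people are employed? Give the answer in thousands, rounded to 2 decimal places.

Labor force = U / u = 162.59 / 0.0502 ≈ 3,238.84 thousand.
Employed = labor force − unemployed = 3,238.84 − 162.59 = 3,076.25 thousand.

About 3,076.25 thousand are employed.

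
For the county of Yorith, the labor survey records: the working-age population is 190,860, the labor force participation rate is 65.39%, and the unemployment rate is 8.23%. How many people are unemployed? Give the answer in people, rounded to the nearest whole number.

About 10,271 are unemployed.

Labor force = 0.6539 × 190,860 = 124,803.
Unemployed = 0.0823 × 124,803 ≈ 10,271.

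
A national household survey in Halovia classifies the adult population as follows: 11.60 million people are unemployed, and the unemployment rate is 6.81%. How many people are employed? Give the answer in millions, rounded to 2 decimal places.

About 158.74 million are employed.

Labor force = U / u = 11.60 / 0.0681 ≈ 170.34 million.
Employed = labor force − unemployed = 170.34 − 11.60 = 158.74 million.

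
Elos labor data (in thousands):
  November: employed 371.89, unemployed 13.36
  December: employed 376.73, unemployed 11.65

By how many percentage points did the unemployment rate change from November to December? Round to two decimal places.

The unemployment rate changed by −0.47 percentage points.

November: labor force = 371.89 + 13.36 = 385.25; u = 13.36/385.25 = 3.47%.
December: labor force = 376.73 + 11.65 = 388.38; u = 11.65/388.38 = 3.00%.
Change = 3.00% − 3.47% = −0.47 pp.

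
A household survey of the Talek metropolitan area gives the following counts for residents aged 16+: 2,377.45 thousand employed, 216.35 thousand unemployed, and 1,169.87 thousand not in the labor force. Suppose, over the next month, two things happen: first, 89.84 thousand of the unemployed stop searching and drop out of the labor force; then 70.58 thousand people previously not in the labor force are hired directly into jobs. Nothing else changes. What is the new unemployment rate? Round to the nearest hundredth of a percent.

Initially, labor force = 2,377.45 + 216.35 = 2,593.80 thousand, so u = 216.35/2,593.80 = 8.34%.
After the first change, unemployed and labor force both fall by 89.84 → E = 2,377.45, U = 126.51, labor force = 2,503.96 thousand.
After the second change, employed and labor force both rise by 70.58; unemployed unchanged → E = 2,448.03, U = 126.51, labor force = 2,574.54 thousand.
New unemployment rate = 126.51 / 2,574.54 = 4.91%.

New unemployment rate ≈ 4.91%.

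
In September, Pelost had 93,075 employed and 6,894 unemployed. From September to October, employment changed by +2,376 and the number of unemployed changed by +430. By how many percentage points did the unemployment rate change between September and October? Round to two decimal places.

The unemployment rate changed by +0.23 percentage points.

September: labor force = 93,075 + 6,894 = 99,969; u = 6,894/99,969 = 6.90%.
October: labor force = 95,451 + 7,324 = 102,775; u = 7,324/102,775 = 7.13%.
Change = 7.13% − 6.90% = +0.23 pp.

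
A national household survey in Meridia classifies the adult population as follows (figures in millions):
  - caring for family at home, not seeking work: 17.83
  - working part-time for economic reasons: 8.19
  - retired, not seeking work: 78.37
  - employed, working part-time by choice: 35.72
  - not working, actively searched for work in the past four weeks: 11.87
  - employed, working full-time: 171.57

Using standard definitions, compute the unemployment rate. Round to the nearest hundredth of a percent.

Unemployment rate ≈ 5.22%.

Employed = 8.19 + 35.72 + 171.57 = 215.48 million (anyone who worked, including part-time for economic reasons, counts as employed).
Unemployed = 11.87 million.
Labor force = 215.48 + 11.87 = 227.35 million.
Unemployment rate = 11.87 / 227.35 = 5.22%.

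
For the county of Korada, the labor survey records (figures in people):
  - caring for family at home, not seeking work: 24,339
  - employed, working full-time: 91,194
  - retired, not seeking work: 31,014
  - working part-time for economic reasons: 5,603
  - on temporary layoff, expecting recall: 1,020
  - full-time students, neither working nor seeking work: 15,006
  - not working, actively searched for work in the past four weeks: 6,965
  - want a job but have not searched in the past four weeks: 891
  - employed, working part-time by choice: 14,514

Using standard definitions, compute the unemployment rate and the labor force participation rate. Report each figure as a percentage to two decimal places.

Employed = 91,194 + 5,603 + 14,514 = 111,311 (anyone who worked, including part-time for economic reasons, counts as employed).
Unemployed = 1,020 + 6,965 = 7,985 (jobless and actively searching, or on temporary layoff).
Labor force = 111,311 + 7,985 = 119,296.
Not in labor force = 24,339 + 31,014 + 15,006 + 891 = 71,250 (those not working and not actively searching are outside the labor force — including those who want a job but have given up searching).
Civilian working-age population = 119,296 + 71,250 = 190,546.
Unemployment rate = 7,985 / 119,296 = 6.69%.
Labor force participation rate = 119,296 / 190,546 = 62.61%.

Unemployment rate ≈ 6.69%; labor force participation rate ≈ 62.61%.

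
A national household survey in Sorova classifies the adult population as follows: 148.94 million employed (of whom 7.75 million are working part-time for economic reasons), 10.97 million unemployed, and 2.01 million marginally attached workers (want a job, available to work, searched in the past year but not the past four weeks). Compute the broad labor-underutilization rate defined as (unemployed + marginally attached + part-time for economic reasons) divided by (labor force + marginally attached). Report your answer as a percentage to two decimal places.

Labor force = 148.94 + 10.97 = 159.91 million.
Numerator = 10.97 + 2.01 + 7.75 = 20.73 million.
Denominator = 159.91 + 2.01 = 161.92 million.
Broad rate = 20.73 / 161.92 = 12.80%.

Broad underutilization rate ≈ 12.80%.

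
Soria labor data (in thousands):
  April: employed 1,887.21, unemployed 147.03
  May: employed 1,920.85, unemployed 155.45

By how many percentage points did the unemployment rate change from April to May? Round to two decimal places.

April: labor force = 1,887.21 + 147.03 = 2,034.24; u = 147.03/2,034.24 = 7.23%.
May: labor force = 1,920.85 + 155.45 = 2,076.30; u = 155.45/2,076.30 = 7.49%.
Change = 7.49% − 7.23% = +0.26 pp.

The unemployment rate changed by +0.26 percentage points.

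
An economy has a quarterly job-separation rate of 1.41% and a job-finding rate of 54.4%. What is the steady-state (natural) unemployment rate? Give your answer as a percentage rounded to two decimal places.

At steady state the flows balance: s·E = f·U, so U/(E+U) = s/(s+f).
u* = 1.41 / (1.41 + 54.4) = 1.41 / 55.81 = 2.53%.

Steady-state unemployment rate ≈ 2.53%.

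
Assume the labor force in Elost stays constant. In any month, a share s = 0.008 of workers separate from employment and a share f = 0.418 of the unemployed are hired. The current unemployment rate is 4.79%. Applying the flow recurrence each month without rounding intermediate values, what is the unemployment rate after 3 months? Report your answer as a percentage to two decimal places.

With a fixed labor force, u_{t+1} = u_t + s·(1−u_t) − f·u_t = u_t·(1−s−f) + s.
Here 1−s−f = 0.574 and s = 0.008.
u_1 = 0.047900 × 0.574 + 0.008 = 0.035495.
u_2 = 0.035495 × 0.574 + 0.008 = 0.028374.
u_3 = 0.028374 × 0.574 + 0.008 = 0.024287.

Unemployment rate after three months ≈ 2.43%.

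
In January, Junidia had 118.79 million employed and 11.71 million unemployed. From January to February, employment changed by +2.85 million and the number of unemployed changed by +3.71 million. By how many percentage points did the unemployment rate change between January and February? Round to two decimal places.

January: labor force = 118.79 + 11.71 = 130.50; u = 11.71/130.50 = 8.97%.
February: labor force = 121.64 + 15.42 = 137.06; u = 15.42/137.06 = 11.25%.
Change = 11.25% − 8.97% = +2.28 pp.

The unemployment rate changed by +2.28 percentage points.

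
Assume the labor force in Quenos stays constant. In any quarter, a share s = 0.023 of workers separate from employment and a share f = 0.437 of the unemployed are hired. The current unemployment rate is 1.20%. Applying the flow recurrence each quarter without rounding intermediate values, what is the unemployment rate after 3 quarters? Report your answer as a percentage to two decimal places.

Unemployment rate after three quarters ≈ 4.40%.

With a fixed labor force, u_{t+1} = u_t + s·(1−u_t) − f·u_t = u_t·(1−s−f) + s.
Here 1−s−f = 0.540 and s = 0.023.
u_1 = 0.012000 × 0.540 + 0.023 = 0.029480.
u_2 = 0.029480 × 0.540 + 0.023 = 0.038919.
u_3 = 0.038919 × 0.540 + 0.023 = 0.044016.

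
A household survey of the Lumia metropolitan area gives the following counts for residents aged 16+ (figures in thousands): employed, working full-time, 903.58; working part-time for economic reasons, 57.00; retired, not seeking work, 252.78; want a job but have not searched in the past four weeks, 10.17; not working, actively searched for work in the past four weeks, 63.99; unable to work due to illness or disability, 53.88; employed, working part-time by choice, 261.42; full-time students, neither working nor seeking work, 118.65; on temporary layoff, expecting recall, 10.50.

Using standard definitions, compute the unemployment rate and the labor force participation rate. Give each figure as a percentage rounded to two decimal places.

Employed = 903.58 + 57.00 + 261.42 = 1,222.00 thousand (anyone who worked, including part-time for economic reasons, counts as employed).
Unemployed = 63.99 + 10.50 = 74.49 thousand (jobless and actively searching, or on temporary layoff).
Labor force = 1,222.00 + 74.49 = 1,296.49 thousand.
Not in labor force = 252.78 + 10.17 + 53.88 + 118.65 = 435.48 thousand (those not working and not actively searching are outside the labor force — including those who want a job but have given up searching).
Civilian working-age population = 1,296.49 + 435.48 = 1,731.97 thousand.
Unemployment rate = 74.49 / 1,296.49 = 5.75%.
Labor force participation rate = 1,296.49 / 1,731.97 = 74.86%.

Unemployment rate ≈ 5.75%; labor force participation rate ≈ 74.86%.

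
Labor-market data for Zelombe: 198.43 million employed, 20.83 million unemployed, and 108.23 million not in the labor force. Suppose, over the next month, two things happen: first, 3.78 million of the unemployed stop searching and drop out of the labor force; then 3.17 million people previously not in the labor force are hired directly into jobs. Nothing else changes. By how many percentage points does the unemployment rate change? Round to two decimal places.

Initially, labor force = 198.43 + 20.83 = 219.26 million, so u = 20.83/219.26 = 9.50%.
After the first change, unemployed and labor force both fall by 3.78 → E = 198.43, U = 17.05, labor force = 215.48 million.
After the second change, employed and labor force both rise by 3.17; unemployed unchanged → E = 201.60, U = 17.05, labor force = 218.65 million.
New unemployment rate = 17.05 / 218.65 = 7.80%.
Change = 7.80% − 9.50% = −1.70 percentage points.

The unemployment rate changes by −1.70 percentage points.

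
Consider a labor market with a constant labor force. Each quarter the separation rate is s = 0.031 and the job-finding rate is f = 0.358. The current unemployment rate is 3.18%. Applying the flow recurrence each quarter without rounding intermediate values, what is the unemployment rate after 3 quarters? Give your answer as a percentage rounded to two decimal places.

Unemployment rate after three quarters ≈ 6.88%.

With a fixed labor force, u_{t+1} = u_t + s·(1−u_t) − f·u_t = u_t·(1−s−f) + s.
Here 1−s−f = 0.611 and s = 0.031.
u_1 = 0.031800 × 0.611 + 0.031 = 0.050430.
u_2 = 0.050430 × 0.611 + 0.031 = 0.061813.
u_3 = 0.061813 × 0.611 + 0.031 = 0.068768.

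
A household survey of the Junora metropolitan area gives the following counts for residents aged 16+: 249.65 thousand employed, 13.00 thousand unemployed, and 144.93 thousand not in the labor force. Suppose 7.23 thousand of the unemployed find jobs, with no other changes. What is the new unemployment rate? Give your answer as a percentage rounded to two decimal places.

Initially, labor force = 249.65 + 13.00 = 262.65 thousand, so u = 13.00/262.65 = 4.95%.
After the change, unemployed falls and employed rises by 7.23; labor force unchanged → E = 256.88, U = 5.77, labor force = 262.65 thousand.
New unemployment rate = 5.77 / 262.65 = 2.20%.

New unemployment rate ≈ 2.20%.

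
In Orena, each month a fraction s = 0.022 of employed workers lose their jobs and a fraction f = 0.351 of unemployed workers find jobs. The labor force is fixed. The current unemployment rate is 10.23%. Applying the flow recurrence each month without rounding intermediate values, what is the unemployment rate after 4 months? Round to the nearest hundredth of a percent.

Unemployment rate after four months ≈ 6.57%.

With a fixed labor force, u_{t+1} = u_t + s·(1−u_t) − f·u_t = u_t·(1−s−f) + s.
Here 1−s−f = 0.627 and s = 0.022.
u_1 = 0.102300 × 0.627 + 0.022 = 0.086142.
u_2 = 0.086142 × 0.627 + 0.022 = 0.076011.
u_3 = 0.076011 × 0.627 + 0.022 = 0.069659.
u_4 = 0.069659 × 0.627 + 0.022 = 0.065676.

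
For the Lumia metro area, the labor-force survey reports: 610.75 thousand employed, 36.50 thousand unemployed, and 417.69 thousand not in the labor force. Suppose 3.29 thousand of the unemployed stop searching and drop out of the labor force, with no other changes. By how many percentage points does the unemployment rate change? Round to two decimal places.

Initially, labor force = 610.75 + 36.50 = 647.25 thousand, so u = 36.50/647.25 = 5.64%.
After the change, unemployed and labor force both fall by 3.29 → E = 610.75, U = 33.21, labor force = 643.96 thousand.
New unemployment rate = 33.21 / 643.96 = 5.16%.
Change = 5.16% − 5.64% = −0.48 percentage points.

The unemployment rate changes by −0.48 percentage points.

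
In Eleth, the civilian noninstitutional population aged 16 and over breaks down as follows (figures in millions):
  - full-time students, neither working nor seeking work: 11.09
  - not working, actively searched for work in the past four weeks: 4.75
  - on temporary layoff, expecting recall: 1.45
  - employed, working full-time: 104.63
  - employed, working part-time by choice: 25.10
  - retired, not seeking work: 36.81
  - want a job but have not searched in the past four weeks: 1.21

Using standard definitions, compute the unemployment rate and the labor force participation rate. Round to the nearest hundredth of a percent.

Unemployment rate ≈ 4.56%; labor force participation rate ≈ 73.46%.

Employed = 104.63 + 25.10 = 129.73 million.
Unemployed = 4.75 + 1.45 = 6.20 million (jobless and actively searching, or on temporary layoff).
Labor force = 129.73 + 6.20 = 135.93 million.
Not in labor force = 11.09 + 36.81 + 1.21 = 49.11 million (those not working and not actively searching are outside the labor force — including those who want a job but have given up searching).
Civilian working-age population = 135.93 + 49.11 = 185.04 million.
Unemployment rate = 6.20 / 135.93 = 4.56%.
Labor force participation rate = 135.93 / 185.04 = 73.46%.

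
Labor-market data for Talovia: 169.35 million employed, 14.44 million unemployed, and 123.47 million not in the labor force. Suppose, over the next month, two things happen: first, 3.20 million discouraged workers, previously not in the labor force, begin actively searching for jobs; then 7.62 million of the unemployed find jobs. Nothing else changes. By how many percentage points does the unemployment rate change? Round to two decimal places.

Initially, labor force = 169.35 + 14.44 = 183.79 million, so u = 14.44/183.79 = 7.86%.
After the first change, unemployed and labor force both rise by 3.20 → E = 169.35, U = 17.64, labor force = 186.99 million.
After the second change, unemployed falls and employed rises by 7.62; labor force unchanged → E = 176.97, U = 10.02, labor force = 186.99 million.
New unemployment rate = 10.02 / 186.99 = 5.36%.
Change = 5.36% − 7.86% = −2.50 percentage points.

The unemployment rate changes by −2.50 percentage points.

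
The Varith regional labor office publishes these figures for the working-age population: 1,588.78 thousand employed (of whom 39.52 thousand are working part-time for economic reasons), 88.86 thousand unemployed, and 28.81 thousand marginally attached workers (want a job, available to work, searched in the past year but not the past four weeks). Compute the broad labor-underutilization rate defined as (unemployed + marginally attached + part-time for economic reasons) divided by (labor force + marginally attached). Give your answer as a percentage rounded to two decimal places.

Broad underutilization rate ≈ 9.21%.

Labor force = 1,588.78 + 88.86 = 1,677.64 thousand.
Numerator = 88.86 + 28.81 + 39.52 = 157.19 thousand.
Denominator = 1,677.64 + 28.81 = 1,706.45 thousand.
Broad rate = 157.19 / 1,706.45 = 9.21%.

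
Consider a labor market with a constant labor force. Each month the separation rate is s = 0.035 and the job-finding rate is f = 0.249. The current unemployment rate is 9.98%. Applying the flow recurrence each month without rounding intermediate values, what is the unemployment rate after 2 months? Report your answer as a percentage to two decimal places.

With a fixed labor force, u_{t+1} = u_t + s·(1−u_t) − f·u_t = u_t·(1−s−f) + s.
Here 1−s−f = 0.716 and s = 0.035.
u_1 = 0.099800 × 0.716 + 0.035 = 0.106457.
u_2 = 0.106457 × 0.716 + 0.035 = 0.111223.

Unemployment rate after two months ≈ 11.12%.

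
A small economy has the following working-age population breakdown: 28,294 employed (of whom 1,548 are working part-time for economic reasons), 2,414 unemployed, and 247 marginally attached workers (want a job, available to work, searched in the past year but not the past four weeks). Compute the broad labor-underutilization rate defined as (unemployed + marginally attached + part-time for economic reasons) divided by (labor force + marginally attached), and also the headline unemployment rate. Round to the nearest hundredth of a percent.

Labor force = 28,294 + 2,414 = 30,708.
Numerator = 2,414 + 247 + 1,548 = 4,209.
Denominator = 30,708 + 247 = 30,955.
Broad rate = 4,209 / 30,955 = 13.60%.
Headline unemployment rate = 2,414 / 30,708 = 7.86%.

Broad underutilization rate ≈ 13.60%; headline unemployment rate ≈ 7.86%.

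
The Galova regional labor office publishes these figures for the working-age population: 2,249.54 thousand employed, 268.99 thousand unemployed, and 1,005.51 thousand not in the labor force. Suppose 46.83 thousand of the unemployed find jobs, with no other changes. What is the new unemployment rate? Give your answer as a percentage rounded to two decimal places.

New unemployment rate ≈ 8.82%.

Initially, labor force = 2,249.54 + 268.99 = 2,518.53 thousand, so u = 268.99/2,518.53 = 10.68%.
After the change, unemployed falls and employed rises by 46.83; labor force unchanged → E = 2,296.37, U = 222.16, labor force = 2,518.53 thousand.
New unemployment rate = 222.16 / 2,518.53 = 8.82%.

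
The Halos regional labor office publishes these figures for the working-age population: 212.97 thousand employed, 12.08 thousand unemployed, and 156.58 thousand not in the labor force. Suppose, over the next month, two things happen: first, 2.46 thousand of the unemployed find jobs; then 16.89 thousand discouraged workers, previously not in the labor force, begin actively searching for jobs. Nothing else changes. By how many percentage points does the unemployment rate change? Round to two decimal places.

Initially, labor force = 212.97 + 12.08 = 225.05 thousand, so u = 12.08/225.05 = 5.37%.
After the first change, unemployed falls and employed rises by 2.46; labor force unchanged → E = 215.43, U = 9.62, labor force = 225.05 thousand.
After the second change, unemployed and labor force both rise by 16.89 → E = 215.43, U = 26.51, labor force = 241.94 thousand.
New unemployment rate = 26.51 / 241.94 = 10.96%.
Change = 10.96% − 5.37% = +5.59 percentage points.

The unemployment rate changes by +5.59 percentage points.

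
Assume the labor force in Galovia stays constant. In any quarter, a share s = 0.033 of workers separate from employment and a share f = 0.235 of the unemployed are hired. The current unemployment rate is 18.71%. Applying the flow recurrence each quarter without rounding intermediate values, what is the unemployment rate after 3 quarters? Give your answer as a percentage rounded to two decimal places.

Unemployment rate after three quarters ≈ 14.82%.

With a fixed labor force, u_{t+1} = u_t + s·(1−u_t) − f·u_t = u_t·(1−s−f) + s.
Here 1−s−f = 0.732 and s = 0.033.
u_1 = 0.187100 × 0.732 + 0.033 = 0.169957.
u_2 = 0.169957 × 0.732 + 0.033 = 0.157409.
u_3 = 0.157409 × 0.732 + 0.033 = 0.148223.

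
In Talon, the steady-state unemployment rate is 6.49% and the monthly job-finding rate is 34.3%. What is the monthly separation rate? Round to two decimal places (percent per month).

From u* = s/(s+f): s = u·f/(1−u).
s = 0.0649 × 34.3 / (1 − 0.0649) = 2.2261 / 0.9351 ≈ 2.38% per month.

Separation rate ≈ 2.38% per month.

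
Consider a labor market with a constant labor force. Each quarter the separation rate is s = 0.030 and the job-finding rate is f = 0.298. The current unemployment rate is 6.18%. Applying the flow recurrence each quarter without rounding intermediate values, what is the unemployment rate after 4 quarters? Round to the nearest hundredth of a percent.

Unemployment rate after four quarters ≈ 8.54%.

With a fixed labor force, u_{t+1} = u_t + s·(1−u_t) − f·u_t = u_t·(1−s−f) + s.
Here 1−s−f = 0.672 and s = 0.030.
u_1 = 0.061800 × 0.672 + 0.030 = 0.071530.
u_2 = 0.071530 × 0.672 + 0.030 = 0.078068.
u_3 = 0.078068 × 0.672 + 0.030 = 0.082462.
u_4 = 0.082462 × 0.672 + 0.030 = 0.085414.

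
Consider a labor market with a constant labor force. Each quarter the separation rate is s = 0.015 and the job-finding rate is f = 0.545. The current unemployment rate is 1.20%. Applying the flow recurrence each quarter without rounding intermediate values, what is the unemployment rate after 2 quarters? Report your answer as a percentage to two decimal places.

Unemployment rate after two quarters ≈ 2.39%.

With a fixed labor force, u_{t+1} = u_t + s·(1−u_t) − f·u_t = u_t·(1−s−f) + s.
Here 1−s−f = 0.440 and s = 0.015.
u_1 = 0.012000 × 0.440 + 0.015 = 0.020280.
u_2 = 0.020280 × 0.440 + 0.015 = 0.023923.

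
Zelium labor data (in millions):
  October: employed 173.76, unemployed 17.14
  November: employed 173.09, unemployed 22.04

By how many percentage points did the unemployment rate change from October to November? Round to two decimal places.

October: labor force = 173.76 + 17.14 = 190.90; u = 17.14/190.90 = 8.98%.
November: labor force = 173.09 + 22.04 = 195.13; u = 22.04/195.13 = 11.30%.
Change = 11.30% − 8.98% = +2.32 pp.

The unemployment rate changed by +2.32 percentage points.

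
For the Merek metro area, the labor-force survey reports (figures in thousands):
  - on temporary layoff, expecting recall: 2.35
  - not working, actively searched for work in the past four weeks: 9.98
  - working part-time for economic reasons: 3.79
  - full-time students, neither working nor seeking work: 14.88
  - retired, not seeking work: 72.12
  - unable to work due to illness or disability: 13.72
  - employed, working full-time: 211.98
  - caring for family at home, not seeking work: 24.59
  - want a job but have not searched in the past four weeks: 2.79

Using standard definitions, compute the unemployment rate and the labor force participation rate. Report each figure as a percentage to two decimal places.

Employed = 3.79 + 211.98 = 215.77 thousand (anyone who worked, including part-time for economic reasons, counts as employed).
Unemployed = 2.35 + 9.98 = 12.33 thousand (jobless and actively searching, or on temporary layoff).
Labor force = 215.77 + 12.33 = 228.10 thousand.
Not in labor force = 14.88 + 72.12 + 13.72 + 24.59 + 2.79 = 128.10 thousand (those not working and not actively searching are outside the labor force — including those who want a job but have given up searching).
Civilian working-age population = 228.10 + 128.10 = 356.20 thousand.
Unemployment rate = 12.33 / 228.10 = 5.41%.
Labor force participation rate = 228.10 / 356.20 = 64.04%.

Unemployment rate ≈ 5.41%; labor force participation rate ≈ 64.04%.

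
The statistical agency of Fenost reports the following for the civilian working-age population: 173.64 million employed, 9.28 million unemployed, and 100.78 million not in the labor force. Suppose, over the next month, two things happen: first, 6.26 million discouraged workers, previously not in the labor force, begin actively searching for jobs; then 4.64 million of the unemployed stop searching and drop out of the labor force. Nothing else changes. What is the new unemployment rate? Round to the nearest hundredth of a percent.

New unemployment rate ≈ 5.91%.

Initially, labor force = 173.64 + 9.28 = 182.92 million, so u = 9.28/182.92 = 5.07%.
After the first change, unemployed and labor force both rise by 6.26 → E = 173.64, U = 15.54, labor force = 189.18 million.
After the second change, unemployed and labor force both fall by 4.64 → E = 173.64, U = 10.90, labor force = 184.54 million.
New unemployment rate = 10.90 / 184.54 = 5.91%.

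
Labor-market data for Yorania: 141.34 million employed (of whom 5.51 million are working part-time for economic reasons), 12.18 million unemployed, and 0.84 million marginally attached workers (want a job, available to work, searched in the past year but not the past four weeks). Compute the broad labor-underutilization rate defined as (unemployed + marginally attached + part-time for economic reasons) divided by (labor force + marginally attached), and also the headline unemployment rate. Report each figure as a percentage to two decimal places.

Broad underutilization rate ≈ 12.00%; headline unemployment rate ≈ 7.93%.

Labor force = 141.34 + 12.18 = 153.52 million.
Numerator = 12.18 + 0.84 + 5.51 = 18.53 million.
Denominator = 153.52 + 0.84 = 154.36 million.
Broad rate = 18.53 / 154.36 = 12.00%.
Headline unemployment rate = 12.18 / 153.52 = 7.93%.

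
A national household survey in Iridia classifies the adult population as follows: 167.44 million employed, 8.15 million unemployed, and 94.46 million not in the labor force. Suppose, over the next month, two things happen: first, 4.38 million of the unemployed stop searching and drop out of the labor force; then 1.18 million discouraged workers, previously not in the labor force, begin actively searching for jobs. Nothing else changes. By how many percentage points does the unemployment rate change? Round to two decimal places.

Initially, labor force = 167.44 + 8.15 = 175.59 million, so u = 8.15/175.59 = 4.64%.
After the first change, unemployed and labor force both fall by 4.38 → E = 167.44, U = 3.77, labor force = 171.21 million.
After the second change, unemployed and labor force both rise by 1.18 → E = 167.44, U = 4.95, labor force = 172.39 million.
New unemployment rate = 4.95 / 172.39 = 2.87%.
Change = 2.87% − 4.64% = −1.77 percentage points.

The unemployment rate changes by −1.77 percentage points.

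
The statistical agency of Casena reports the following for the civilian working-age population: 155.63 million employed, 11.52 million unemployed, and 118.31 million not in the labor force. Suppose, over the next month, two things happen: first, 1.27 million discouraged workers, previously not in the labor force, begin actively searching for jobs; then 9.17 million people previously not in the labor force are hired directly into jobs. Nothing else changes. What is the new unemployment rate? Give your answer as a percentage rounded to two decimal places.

New unemployment rate ≈ 7.20%.

Initially, labor force = 155.63 + 11.52 = 167.15 million, so u = 11.52/167.15 = 6.89%.
After the first change, unemployed and labor force both rise by 1.27 → E = 155.63, U = 12.79, labor force = 168.42 million.
After the second change, employed and labor force both rise by 9.17; unemployed unchanged → E = 164.80, U = 12.79, labor force = 177.59 million.
New unemployment rate = 12.79 / 177.59 = 7.20%.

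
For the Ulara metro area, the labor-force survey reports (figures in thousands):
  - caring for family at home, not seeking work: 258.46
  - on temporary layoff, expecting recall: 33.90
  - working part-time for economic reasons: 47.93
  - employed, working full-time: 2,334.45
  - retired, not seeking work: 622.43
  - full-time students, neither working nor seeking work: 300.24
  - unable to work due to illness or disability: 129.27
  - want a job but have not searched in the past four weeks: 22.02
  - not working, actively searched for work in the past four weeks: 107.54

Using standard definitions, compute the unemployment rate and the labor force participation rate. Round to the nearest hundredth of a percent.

Unemployment rate ≈ 5.60%; labor force participation rate ≈ 65.45%.

Employed = 47.93 + 2,334.45 = 2,382.38 thousand (anyone who worked, including part-time for economic reasons, counts as employed).
Unemployed = 33.90 + 107.54 = 141.44 thousand (jobless and actively searching, or on temporary layoff).
Labor force = 2,382.38 + 141.44 = 2,523.82 thousand.
Not in labor force = 258.46 + 622.43 + 300.24 + 129.27 + 22.02 = 1,332.42 thousand (those not working and not actively searching are outside the labor force — including those who want a job but have given up searching).
Civilian working-age population = 2,523.82 + 1,332.42 = 3,856.24 thousand.
Unemployment rate = 141.44 / 2,523.82 = 5.60%.
Labor force participation rate = 2,523.82 / 3,856.24 = 65.45%.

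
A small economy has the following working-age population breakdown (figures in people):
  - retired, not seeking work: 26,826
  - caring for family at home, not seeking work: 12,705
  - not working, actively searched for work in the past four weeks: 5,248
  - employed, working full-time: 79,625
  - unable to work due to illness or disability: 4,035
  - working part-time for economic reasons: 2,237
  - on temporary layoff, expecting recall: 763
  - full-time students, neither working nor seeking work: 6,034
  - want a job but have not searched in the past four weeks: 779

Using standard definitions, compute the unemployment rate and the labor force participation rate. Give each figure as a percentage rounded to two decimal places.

Employed = 79,625 + 2,237 = 81,862 (anyone who worked, including part-time for economic reasons, counts as employed).
Unemployed = 5,248 + 763 = 6,011 (jobless and actively searching, or on temporary layoff).
Labor force = 81,862 + 6,011 = 87,873.
Not in labor force = 26,826 + 12,705 + 4,035 + 6,034 + 779 = 50,379 (those not working and not actively searching are outside the labor force — including those who want a job but have given up searching).
Civilian working-age population = 87,873 + 50,379 = 138,252.
Unemployment rate = 6,011 / 87,873 = 6.84%.
Labor force participation rate = 87,873 / 138,252 = 63.56%.

Unemployment rate ≈ 6.84%; labor force participation rate ≈ 63.56%.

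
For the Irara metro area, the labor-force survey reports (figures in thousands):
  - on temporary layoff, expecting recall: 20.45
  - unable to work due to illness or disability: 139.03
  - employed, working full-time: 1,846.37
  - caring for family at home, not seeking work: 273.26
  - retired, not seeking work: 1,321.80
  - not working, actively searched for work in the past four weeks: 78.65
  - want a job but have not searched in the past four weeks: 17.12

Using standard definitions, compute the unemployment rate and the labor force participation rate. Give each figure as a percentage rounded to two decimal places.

Employed = 1,846.37 thousand.
Unemployed = 20.45 + 78.65 = 99.10 thousand (jobless and actively searching, or on temporary layoff).
Labor force = 1,846.37 + 99.10 = 1,945.47 thousand.
Not in labor force = 139.03 + 273.26 + 1,321.80 + 17.12 = 1,751.21 thousand (those not working and not actively searching are outside the labor force — including those who want a job but have given up searching).
Civilian working-age population = 1,945.47 + 1,751.21 = 3,696.68 thousand.
Unemployment rate = 99.10 / 1,945.47 = 5.09%.
Labor force participation rate = 1,945.47 / 3,696.68 = 52.63%.

Unemployment rate ≈ 5.09%; labor force participation rate ≈ 52.63%.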